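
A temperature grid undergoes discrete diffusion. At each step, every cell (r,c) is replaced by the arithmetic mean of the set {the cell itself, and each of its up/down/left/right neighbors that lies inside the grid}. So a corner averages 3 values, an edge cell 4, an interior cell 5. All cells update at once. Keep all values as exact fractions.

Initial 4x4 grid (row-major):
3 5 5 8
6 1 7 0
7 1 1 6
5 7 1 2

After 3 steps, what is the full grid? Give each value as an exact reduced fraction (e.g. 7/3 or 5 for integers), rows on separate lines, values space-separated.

Answer: 1895/432 29797/7200 1325/288 9473/2160
7573/1800 24817/6000 22379/6000 2999/720
7979/1800 22703/6000 1399/400 1263/400
9749/2160 28331/7200 2531/800 2209/720

Derivation:
After step 1:
  14/3 7/2 25/4 13/3
  17/4 4 14/5 21/4
  19/4 17/5 16/5 9/4
  19/3 7/2 11/4 3
After step 2:
  149/36 221/48 1013/240 95/18
  53/12 359/100 43/10 439/120
  281/60 377/100 72/25 137/40
  175/36 959/240 249/80 8/3
After step 3:
  1895/432 29797/7200 1325/288 9473/2160
  7573/1800 24817/6000 22379/6000 2999/720
  7979/1800 22703/6000 1399/400 1263/400
  9749/2160 28331/7200 2531/800 2209/720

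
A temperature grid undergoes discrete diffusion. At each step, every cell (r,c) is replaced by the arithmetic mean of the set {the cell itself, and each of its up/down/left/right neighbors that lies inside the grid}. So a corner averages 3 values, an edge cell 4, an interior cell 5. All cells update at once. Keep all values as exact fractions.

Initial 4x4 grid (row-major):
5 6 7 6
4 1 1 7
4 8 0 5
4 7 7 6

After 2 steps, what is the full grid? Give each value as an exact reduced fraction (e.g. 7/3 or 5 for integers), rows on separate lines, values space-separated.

After step 1:
  5 19/4 5 20/3
  7/2 4 16/5 19/4
  5 4 21/5 9/2
  5 13/2 5 6
After step 2:
  53/12 75/16 1177/240 197/36
  35/8 389/100 423/100 1147/240
  35/8 237/50 209/50 389/80
  11/2 41/8 217/40 31/6

Answer: 53/12 75/16 1177/240 197/36
35/8 389/100 423/100 1147/240
35/8 237/50 209/50 389/80
11/2 41/8 217/40 31/6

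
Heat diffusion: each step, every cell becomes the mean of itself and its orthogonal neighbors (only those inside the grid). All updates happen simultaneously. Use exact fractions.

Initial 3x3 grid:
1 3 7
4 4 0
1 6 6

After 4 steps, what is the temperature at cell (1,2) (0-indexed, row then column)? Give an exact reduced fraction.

Step 1: cell (1,2) = 17/4
Step 2: cell (1,2) = 899/240
Step 3: cell (1,2) = 55153/14400
Step 4: cell (1,2) = 3209291/864000
Full grid after step 4:
  423623/129600 981847/288000 117187/32400
  1442083/432000 1282667/360000 3209291/864000
  454073/129600 3164791/864000 82933/21600

Answer: 3209291/864000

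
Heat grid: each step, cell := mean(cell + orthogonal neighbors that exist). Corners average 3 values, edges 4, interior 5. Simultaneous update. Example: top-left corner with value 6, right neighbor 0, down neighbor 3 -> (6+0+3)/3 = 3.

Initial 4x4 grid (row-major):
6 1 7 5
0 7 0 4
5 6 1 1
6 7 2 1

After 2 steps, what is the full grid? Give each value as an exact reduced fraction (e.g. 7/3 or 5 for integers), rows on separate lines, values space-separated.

After step 1:
  7/3 21/4 13/4 16/3
  9/2 14/5 19/5 5/2
  17/4 26/5 2 7/4
  6 21/4 11/4 4/3
After step 2:
  145/36 409/120 529/120 133/36
  833/240 431/100 287/100 803/240
  399/80 39/10 31/10 91/48
  31/6 24/5 17/6 35/18

Answer: 145/36 409/120 529/120 133/36
833/240 431/100 287/100 803/240
399/80 39/10 31/10 91/48
31/6 24/5 17/6 35/18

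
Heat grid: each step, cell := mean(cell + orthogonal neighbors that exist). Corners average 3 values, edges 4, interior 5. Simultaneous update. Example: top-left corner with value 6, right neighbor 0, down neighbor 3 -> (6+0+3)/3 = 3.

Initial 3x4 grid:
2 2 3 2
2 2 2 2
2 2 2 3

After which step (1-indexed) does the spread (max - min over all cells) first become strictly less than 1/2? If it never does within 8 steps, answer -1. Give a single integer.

Answer: 1

Derivation:
Step 1: max=7/3, min=2, spread=1/3
  -> spread < 1/2 first at step 1
Step 2: max=547/240, min=2, spread=67/240
Step 3: max=4907/2160, min=97/48, spread=271/1080
Step 4: max=291199/129600, min=4921/2400, spread=5093/25920
Step 5: max=17363501/7776000, min=446611/216000, spread=257101/1555200
Step 6: max=1034773999/466560000, min=13507967/6480000, spread=497603/3732480
Step 7: max=61781237141/27993600000, min=135846113/64800000, spread=123828653/1119744000
Step 8: max=3690373884319/1679616000000, min=12286295413/5832000000, spread=1215366443/13436928000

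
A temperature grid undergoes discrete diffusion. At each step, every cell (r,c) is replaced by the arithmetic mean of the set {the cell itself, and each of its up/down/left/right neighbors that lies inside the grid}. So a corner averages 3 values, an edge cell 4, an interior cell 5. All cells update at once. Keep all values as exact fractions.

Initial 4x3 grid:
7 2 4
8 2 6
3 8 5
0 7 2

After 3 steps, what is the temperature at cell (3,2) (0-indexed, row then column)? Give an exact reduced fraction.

Answer: 1991/432

Derivation:
Step 1: cell (3,2) = 14/3
Step 2: cell (3,2) = 85/18
Step 3: cell (3,2) = 1991/432
Full grid after step 3:
  5261/1080 65159/14400 3199/720
  34417/7200 1801/375 679/150
  33617/7200 4631/1000 17171/3600
  233/54 21643/4800 1991/432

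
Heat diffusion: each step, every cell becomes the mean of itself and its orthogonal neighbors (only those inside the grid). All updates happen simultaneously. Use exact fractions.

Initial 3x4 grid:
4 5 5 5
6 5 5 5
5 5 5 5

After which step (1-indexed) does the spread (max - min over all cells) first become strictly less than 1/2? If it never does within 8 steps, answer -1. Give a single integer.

Step 1: max=16/3, min=19/4, spread=7/12
Step 2: max=77/15, min=59/12, spread=13/60
  -> spread < 1/2 first at step 2
Step 3: max=692/135, min=11899/2400, spread=3629/21600
Step 4: max=164401/32400, min=119531/24000, spread=60683/648000
Step 5: max=4925947/972000, min=1077811/216000, spread=30319/388800
Step 6: max=294600953/58320000, min=32390767/6480000, spread=61681/1166400
Step 7: max=8828547701/1749600000, min=972169639/194400000, spread=1580419/34992000
Step 8: max=529013917609/104976000000, min=58387225901/11664000000, spread=7057769/209952000

Answer: 2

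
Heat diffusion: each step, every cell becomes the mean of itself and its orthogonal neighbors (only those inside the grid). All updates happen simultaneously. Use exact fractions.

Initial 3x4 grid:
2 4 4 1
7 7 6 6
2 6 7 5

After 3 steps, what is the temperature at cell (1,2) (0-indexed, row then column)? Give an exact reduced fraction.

Step 1: cell (1,2) = 6
Step 2: cell (1,2) = 21/4
Step 3: cell (1,2) = 31/6
Full grid after step 3:
  1001/216 335/72 41/9 967/216
  1409/288 77/15 31/6 1423/288
  187/36 87/16 89/16 197/36

Answer: 31/6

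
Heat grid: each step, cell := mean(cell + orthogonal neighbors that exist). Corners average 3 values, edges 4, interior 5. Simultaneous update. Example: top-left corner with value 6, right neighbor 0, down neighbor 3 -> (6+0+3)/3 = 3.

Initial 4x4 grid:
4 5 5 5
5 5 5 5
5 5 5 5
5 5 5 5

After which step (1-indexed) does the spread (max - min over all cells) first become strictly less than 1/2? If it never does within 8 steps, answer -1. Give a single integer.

Step 1: max=5, min=14/3, spread=1/3
  -> spread < 1/2 first at step 1
Step 2: max=5, min=85/18, spread=5/18
Step 3: max=5, min=1039/216, spread=41/216
Step 4: max=5, min=31357/6480, spread=1043/6480
Step 5: max=5, min=946447/194400, spread=25553/194400
Step 6: max=89921/18000, min=28488541/5832000, spread=645863/5832000
Step 7: max=599029/120000, min=857158309/174960000, spread=16225973/174960000
Step 8: max=269299/54000, min=25766522017/5248800000, spread=409340783/5248800000

Answer: 1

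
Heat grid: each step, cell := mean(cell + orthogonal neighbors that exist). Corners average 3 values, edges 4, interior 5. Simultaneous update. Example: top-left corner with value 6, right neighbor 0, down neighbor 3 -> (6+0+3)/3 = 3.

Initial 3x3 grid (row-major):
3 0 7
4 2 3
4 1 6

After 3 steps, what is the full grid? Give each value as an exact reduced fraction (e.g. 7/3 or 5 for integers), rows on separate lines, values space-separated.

After step 1:
  7/3 3 10/3
  13/4 2 9/2
  3 13/4 10/3
After step 2:
  103/36 8/3 65/18
  127/48 16/5 79/24
  19/6 139/48 133/36
After step 3:
  1177/432 2221/720 689/216
  8549/2880 147/50 4967/1440
  209/72 9329/2880 1423/432

Answer: 1177/432 2221/720 689/216
8549/2880 147/50 4967/1440
209/72 9329/2880 1423/432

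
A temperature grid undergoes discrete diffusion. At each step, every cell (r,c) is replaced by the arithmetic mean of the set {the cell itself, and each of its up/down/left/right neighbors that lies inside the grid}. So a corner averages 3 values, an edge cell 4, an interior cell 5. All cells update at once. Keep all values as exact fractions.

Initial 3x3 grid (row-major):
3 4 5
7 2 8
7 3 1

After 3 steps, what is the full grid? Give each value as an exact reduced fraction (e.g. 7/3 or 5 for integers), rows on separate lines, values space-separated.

Answer: 10033/2160 31343/7200 4919/1080
64411/14400 4547/1000 7567/1800
628/135 60461/14400 3071/720

Derivation:
After step 1:
  14/3 7/2 17/3
  19/4 24/5 4
  17/3 13/4 4
After step 2:
  155/36 559/120 79/18
  1193/240 203/50 277/60
  41/9 1063/240 15/4
After step 3:
  10033/2160 31343/7200 4919/1080
  64411/14400 4547/1000 7567/1800
  628/135 60461/14400 3071/720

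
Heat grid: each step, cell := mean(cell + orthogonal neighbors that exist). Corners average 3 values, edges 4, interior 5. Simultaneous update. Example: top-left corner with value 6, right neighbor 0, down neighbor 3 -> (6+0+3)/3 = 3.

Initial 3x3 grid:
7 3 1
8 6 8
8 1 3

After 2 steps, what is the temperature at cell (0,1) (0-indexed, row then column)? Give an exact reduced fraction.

Step 1: cell (0,1) = 17/4
Step 2: cell (0,1) = 389/80
Full grid after step 2:
  35/6 389/80 17/4
  1447/240 257/50 177/40
  209/36 581/120 13/3

Answer: 389/80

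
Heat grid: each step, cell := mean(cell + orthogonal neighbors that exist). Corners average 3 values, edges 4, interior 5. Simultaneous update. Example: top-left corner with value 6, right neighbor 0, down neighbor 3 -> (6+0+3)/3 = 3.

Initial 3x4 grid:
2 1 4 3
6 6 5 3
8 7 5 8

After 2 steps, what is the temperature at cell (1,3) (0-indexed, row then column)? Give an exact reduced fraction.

Step 1: cell (1,3) = 19/4
Step 2: cell (1,3) = 1081/240
Full grid after step 2:
  47/12 29/8 433/120 34/9
  41/8 497/100 477/100 1081/240
  19/3 99/16 1361/240 49/9

Answer: 1081/240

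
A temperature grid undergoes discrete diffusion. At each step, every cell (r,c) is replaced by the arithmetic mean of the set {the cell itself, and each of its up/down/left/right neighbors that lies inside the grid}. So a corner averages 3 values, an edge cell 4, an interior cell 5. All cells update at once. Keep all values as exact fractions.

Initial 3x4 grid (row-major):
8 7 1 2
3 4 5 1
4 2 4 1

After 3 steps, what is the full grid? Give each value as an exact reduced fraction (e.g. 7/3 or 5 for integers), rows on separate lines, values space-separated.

Answer: 193/40 10409/2400 24647/7200 283/108
7031/1600 999/250 9373/3000 36889/14400
311/80 707/200 3587/1200 119/48

Derivation:
After step 1:
  6 5 15/4 4/3
  19/4 21/5 3 9/4
  3 7/2 3 2
After step 2:
  21/4 379/80 157/48 22/9
  359/80 409/100 81/25 103/48
  15/4 137/40 23/8 29/12
After step 3:
  193/40 10409/2400 24647/7200 283/108
  7031/1600 999/250 9373/3000 36889/14400
  311/80 707/200 3587/1200 119/48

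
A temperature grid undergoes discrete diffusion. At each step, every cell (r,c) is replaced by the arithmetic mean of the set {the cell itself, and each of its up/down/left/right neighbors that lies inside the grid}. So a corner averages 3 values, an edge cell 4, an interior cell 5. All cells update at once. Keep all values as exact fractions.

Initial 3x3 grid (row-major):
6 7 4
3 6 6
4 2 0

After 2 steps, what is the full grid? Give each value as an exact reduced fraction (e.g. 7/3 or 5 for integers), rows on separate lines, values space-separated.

After step 1:
  16/3 23/4 17/3
  19/4 24/5 4
  3 3 8/3
After step 2:
  95/18 431/80 185/36
  1073/240 223/50 257/60
  43/12 101/30 29/9

Answer: 95/18 431/80 185/36
1073/240 223/50 257/60
43/12 101/30 29/9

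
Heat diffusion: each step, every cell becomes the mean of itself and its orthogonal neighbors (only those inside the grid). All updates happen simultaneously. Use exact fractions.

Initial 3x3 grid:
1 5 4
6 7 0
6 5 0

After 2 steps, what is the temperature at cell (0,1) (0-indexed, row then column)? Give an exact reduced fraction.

Step 1: cell (0,1) = 17/4
Step 2: cell (0,1) = 317/80
Full grid after step 2:
  53/12 317/80 10/3
  289/60 211/50 721/240
  91/18 493/120 107/36

Answer: 317/80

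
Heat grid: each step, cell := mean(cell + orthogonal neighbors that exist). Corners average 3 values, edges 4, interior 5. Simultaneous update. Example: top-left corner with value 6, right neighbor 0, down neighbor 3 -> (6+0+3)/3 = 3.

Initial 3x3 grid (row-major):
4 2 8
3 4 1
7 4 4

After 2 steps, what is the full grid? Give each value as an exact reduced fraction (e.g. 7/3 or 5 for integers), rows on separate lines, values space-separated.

After step 1:
  3 9/2 11/3
  9/2 14/5 17/4
  14/3 19/4 3
After step 2:
  4 419/120 149/36
  449/120 104/25 823/240
  167/36 913/240 4

Answer: 4 419/120 149/36
449/120 104/25 823/240
167/36 913/240 4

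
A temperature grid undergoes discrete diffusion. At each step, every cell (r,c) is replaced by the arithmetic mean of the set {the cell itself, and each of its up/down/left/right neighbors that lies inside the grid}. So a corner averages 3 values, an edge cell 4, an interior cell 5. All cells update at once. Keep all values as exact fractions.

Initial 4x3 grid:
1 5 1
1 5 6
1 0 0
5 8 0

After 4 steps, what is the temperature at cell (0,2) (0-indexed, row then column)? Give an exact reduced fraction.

Answer: 10829/3600

Derivation:
Step 1: cell (0,2) = 4
Step 2: cell (0,2) = 10/3
Step 3: cell (0,2) = 1139/360
Step 4: cell (0,2) = 10829/3600
Full grid after step 4:
  177797/64800 624359/216000 10829/3600
  583049/216000 506207/180000 103279/36000
  608989/216000 996139/360000 299807/108000
  378149/129600 2504171/864000 357899/129600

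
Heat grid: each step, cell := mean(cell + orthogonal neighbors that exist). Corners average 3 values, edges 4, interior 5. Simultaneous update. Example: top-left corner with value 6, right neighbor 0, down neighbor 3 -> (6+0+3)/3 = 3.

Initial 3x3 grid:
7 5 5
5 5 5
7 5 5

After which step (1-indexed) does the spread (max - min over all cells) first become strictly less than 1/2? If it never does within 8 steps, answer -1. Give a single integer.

Step 1: max=6, min=5, spread=1
Step 2: max=103/18, min=5, spread=13/18
Step 3: max=4037/720, min=371/72, spread=109/240
  -> spread < 1/2 first at step 3
Step 4: max=71429/12960, min=9361/1800, spread=20149/64800
Step 5: max=14189933/2592000, min=1364491/259200, spread=545023/2592000
Step 6: max=844983751/155520000, min=17131237/3240000, spread=36295/248832
Step 7: max=50541170597/9331200000, min=4132135831/777600000, spread=305773/2985984
Step 8: max=3022674670159/559872000000, min=41422575497/7776000000, spread=2575951/35831808

Answer: 3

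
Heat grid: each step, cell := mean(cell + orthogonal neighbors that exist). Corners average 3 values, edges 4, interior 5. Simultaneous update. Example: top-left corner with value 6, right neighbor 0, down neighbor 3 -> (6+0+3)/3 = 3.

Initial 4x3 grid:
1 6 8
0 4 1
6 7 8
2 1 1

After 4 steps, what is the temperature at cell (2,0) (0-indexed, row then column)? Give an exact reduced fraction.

Step 1: cell (2,0) = 15/4
Step 2: cell (2,0) = 147/40
Step 3: cell (2,0) = 693/200
Step 4: cell (2,0) = 130711/36000
Full grid after step 4:
  481921/129600 3455909/864000 190007/43200
  390103/108000 1458391/360000 38519/9000
  130711/36000 1370491/360000 55751/13500
  150607/43200 3203249/864000 495121/129600

Answer: 130711/36000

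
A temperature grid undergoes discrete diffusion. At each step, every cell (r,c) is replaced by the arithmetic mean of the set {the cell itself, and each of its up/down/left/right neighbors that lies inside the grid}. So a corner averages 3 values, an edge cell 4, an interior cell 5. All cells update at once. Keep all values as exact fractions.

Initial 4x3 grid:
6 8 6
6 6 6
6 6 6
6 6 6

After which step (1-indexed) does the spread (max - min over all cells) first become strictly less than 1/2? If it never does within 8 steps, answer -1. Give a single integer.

Answer: 3

Derivation:
Step 1: max=20/3, min=6, spread=2/3
Step 2: max=787/120, min=6, spread=67/120
Step 3: max=6917/1080, min=6, spread=437/1080
  -> spread < 1/2 first at step 3
Step 4: max=2749531/432000, min=3009/500, spread=29951/86400
Step 5: max=24543821/3888000, min=20408/3375, spread=206761/777600
Step 6: max=9787395571/1555200000, min=16365671/2700000, spread=14430763/62208000
Step 7: max=584979741689/93312000000, min=1313652727/216000000, spread=139854109/746496000
Step 8: max=35014791890251/5598720000000, min=118491228977/19440000000, spread=7114543559/44789760000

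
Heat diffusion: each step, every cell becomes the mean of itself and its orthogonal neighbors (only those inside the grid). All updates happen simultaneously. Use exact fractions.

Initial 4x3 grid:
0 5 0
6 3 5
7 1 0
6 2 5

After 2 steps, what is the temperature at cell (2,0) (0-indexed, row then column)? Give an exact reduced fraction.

Step 1: cell (2,0) = 5
Step 2: cell (2,0) = 83/20
Full grid after step 2:
  29/9 13/4 22/9
  25/6 73/25 145/48
  83/20 357/100 581/240
  9/2 403/120 103/36

Answer: 83/20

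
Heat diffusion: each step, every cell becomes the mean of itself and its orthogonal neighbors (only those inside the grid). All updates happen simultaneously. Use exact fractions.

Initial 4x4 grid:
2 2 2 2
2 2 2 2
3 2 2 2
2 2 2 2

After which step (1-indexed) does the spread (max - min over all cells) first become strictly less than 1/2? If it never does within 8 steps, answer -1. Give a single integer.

Answer: 1

Derivation:
Step 1: max=7/3, min=2, spread=1/3
  -> spread < 1/2 first at step 1
Step 2: max=271/120, min=2, spread=31/120
Step 3: max=2371/1080, min=2, spread=211/1080
Step 4: max=232843/108000, min=2, spread=16843/108000
Step 5: max=2082643/972000, min=18079/9000, spread=130111/972000
Step 6: max=61962367/29160000, min=1087159/540000, spread=3255781/29160000
Step 7: max=1849953691/874800000, min=1091107/540000, spread=82360351/874800000
Step 8: max=55239316891/26244000000, min=196906441/97200000, spread=2074577821/26244000000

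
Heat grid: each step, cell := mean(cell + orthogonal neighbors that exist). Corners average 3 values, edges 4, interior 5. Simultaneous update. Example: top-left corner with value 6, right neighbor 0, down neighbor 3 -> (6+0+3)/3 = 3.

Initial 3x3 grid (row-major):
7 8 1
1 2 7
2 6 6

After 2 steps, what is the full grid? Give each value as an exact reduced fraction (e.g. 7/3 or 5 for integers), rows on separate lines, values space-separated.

After step 1:
  16/3 9/2 16/3
  3 24/5 4
  3 4 19/3
After step 2:
  77/18 599/120 83/18
  121/30 203/50 307/60
  10/3 68/15 43/9

Answer: 77/18 599/120 83/18
121/30 203/50 307/60
10/3 68/15 43/9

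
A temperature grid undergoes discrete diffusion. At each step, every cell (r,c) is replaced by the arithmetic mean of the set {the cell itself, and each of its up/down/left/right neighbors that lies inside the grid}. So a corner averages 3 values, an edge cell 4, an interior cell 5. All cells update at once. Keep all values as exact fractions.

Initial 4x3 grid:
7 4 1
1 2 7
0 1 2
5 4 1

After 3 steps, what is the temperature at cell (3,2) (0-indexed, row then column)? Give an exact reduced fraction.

Step 1: cell (3,2) = 7/3
Step 2: cell (3,2) = 47/18
Step 3: cell (3,2) = 2719/1080
Full grid after step 3:
  469/144 7931/2400 55/16
  6701/2400 2959/1000 7151/2400
  1997/800 14849/6000 19223/7200
  217/90 35971/14400 2719/1080

Answer: 2719/1080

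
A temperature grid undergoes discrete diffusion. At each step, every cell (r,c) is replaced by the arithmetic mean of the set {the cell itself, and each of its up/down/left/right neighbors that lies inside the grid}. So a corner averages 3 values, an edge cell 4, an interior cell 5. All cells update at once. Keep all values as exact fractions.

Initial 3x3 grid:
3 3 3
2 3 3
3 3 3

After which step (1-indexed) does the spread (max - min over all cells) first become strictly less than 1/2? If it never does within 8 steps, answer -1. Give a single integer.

Step 1: max=3, min=8/3, spread=1/3
  -> spread < 1/2 first at step 1
Step 2: max=3, min=653/240, spread=67/240
Step 3: max=593/200, min=6043/2160, spread=1807/10800
Step 4: max=15839/5400, min=2434037/864000, spread=33401/288000
Step 5: max=1576609/540000, min=22098067/7776000, spread=3025513/38880000
Step 6: max=83644051/28800000, min=8866273133/3110400000, spread=53531/995328
Step 7: max=22536883949/7776000000, min=533839074151/186624000000, spread=450953/11943936
Step 8: max=2698351389481/933120000000, min=32083416439397/11197440000000, spread=3799043/143327232

Answer: 1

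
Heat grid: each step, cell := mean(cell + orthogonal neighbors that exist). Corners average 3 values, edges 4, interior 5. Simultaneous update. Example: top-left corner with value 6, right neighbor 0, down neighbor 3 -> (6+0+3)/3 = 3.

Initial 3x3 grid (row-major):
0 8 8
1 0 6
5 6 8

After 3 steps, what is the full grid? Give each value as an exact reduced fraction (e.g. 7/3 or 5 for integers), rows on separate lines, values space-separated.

After step 1:
  3 4 22/3
  3/2 21/5 11/2
  4 19/4 20/3
After step 2:
  17/6 139/30 101/18
  127/40 399/100 237/40
  41/12 1177/240 203/36
After step 3:
  1277/360 15361/3600 5821/1080
  2683/800 9051/2000 4233/800
  2759/720 64619/14400 11857/2160

Answer: 1277/360 15361/3600 5821/1080
2683/800 9051/2000 4233/800
2759/720 64619/14400 11857/2160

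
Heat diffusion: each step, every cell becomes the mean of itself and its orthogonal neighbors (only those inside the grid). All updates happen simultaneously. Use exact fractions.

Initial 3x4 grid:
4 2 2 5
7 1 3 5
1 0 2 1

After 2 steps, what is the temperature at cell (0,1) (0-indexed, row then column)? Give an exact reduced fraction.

Step 1: cell (0,1) = 9/4
Step 2: cell (0,1) = 731/240
Full grid after step 2:
  59/18 731/240 237/80 7/2
  257/80 117/50 66/25 383/120
  83/36 233/120 233/120 23/9

Answer: 731/240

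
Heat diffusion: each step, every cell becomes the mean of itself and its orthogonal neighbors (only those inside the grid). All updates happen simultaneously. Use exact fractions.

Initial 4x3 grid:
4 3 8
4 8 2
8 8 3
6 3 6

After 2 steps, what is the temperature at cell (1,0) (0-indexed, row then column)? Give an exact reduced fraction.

Answer: 127/24

Derivation:
Step 1: cell (1,0) = 6
Step 2: cell (1,0) = 127/24
Full grid after step 2:
  185/36 75/16 46/9
  127/24 28/5 29/6
  145/24 28/5 5
  215/36 257/48 29/6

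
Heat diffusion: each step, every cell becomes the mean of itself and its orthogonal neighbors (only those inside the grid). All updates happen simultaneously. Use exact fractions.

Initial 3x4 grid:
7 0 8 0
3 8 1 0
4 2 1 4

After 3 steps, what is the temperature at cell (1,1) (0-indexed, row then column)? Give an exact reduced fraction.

Step 1: cell (1,1) = 14/5
Step 2: cell (1,1) = 107/25
Step 3: cell (1,1) = 20087/6000
Full grid after step 3:
  4339/1080 14617/3600 5191/1800 5701/2160
  30389/7200 20087/6000 4583/1500 30133/14400
  2551/720 2801/800 17389/7200 301/135

Answer: 20087/6000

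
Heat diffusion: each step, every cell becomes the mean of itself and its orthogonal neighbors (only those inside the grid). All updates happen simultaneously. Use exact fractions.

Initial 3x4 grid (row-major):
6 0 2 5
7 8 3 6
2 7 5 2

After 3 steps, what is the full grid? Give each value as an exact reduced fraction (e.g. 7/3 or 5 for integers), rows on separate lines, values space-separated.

Answer: 1981/432 7907/1800 14029/3600 4279/1080
73211/14400 6961/1500 26539/6000 7327/1800
1127/216 36503/7200 32483/7200 9563/2160

Derivation:
After step 1:
  13/3 4 5/2 13/3
  23/4 5 24/5 4
  16/3 11/2 17/4 13/3
After step 2:
  169/36 95/24 469/120 65/18
  245/48 501/100 411/100 131/30
  199/36 241/48 1133/240 151/36
After step 3:
  1981/432 7907/1800 14029/3600 4279/1080
  73211/14400 6961/1500 26539/6000 7327/1800
  1127/216 36503/7200 32483/7200 9563/2160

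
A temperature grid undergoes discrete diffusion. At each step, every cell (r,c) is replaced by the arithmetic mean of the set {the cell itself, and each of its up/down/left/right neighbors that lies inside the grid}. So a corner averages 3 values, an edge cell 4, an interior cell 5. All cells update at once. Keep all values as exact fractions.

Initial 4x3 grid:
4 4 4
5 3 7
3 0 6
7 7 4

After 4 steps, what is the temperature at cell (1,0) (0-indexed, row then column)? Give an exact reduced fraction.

Step 1: cell (1,0) = 15/4
Step 2: cell (1,0) = 469/120
Step 3: cell (1,0) = 14503/3600
Step 4: cell (1,0) = 27661/6750
Full grid after step 4:
  528997/129600 3627053/864000 62783/14400
  27661/6750 1524937/360000 315509/72000
  232213/54000 196289/45000 978727/216000
  289261/64800 1982989/432000 37517/8100

Answer: 27661/6750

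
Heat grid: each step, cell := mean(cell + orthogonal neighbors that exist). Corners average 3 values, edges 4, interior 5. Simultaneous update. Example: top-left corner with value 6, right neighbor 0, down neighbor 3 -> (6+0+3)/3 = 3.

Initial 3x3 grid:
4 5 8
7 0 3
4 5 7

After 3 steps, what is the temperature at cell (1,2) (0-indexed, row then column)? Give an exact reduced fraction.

Step 1: cell (1,2) = 9/2
Step 2: cell (1,2) = 113/24
Step 3: cell (1,2) = 6481/1440
Full grid after step 3:
  124/27 12937/2880 2035/432
  12607/2880 909/200 6481/1440
  1951/432 1579/360 331/72

Answer: 6481/1440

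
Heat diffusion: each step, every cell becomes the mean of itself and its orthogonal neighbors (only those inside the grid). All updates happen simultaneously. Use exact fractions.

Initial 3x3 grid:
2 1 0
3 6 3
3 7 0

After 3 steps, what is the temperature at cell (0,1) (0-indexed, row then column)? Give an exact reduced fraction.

Step 1: cell (0,1) = 9/4
Step 2: cell (0,1) = 115/48
Step 3: cell (0,1) = 7289/2880
Full grid after step 3:
  45/16 7289/2880 509/216
  4747/1440 157/50 7969/2880
  815/216 1283/360 1417/432

Answer: 7289/2880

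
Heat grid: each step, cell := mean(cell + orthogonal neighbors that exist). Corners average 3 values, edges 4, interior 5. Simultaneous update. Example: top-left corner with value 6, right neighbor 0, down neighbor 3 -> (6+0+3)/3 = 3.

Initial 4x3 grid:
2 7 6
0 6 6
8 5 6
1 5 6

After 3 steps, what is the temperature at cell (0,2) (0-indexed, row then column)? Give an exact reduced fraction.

Step 1: cell (0,2) = 19/3
Step 2: cell (0,2) = 211/36
Step 3: cell (0,2) = 2957/540
Full grid after step 3:
  3061/720 72001/14400 2957/540
  883/200 14677/3000 40763/7200
  15629/3600 15367/3000 38983/7200
  1991/432 69721/14400 146/27

Answer: 2957/540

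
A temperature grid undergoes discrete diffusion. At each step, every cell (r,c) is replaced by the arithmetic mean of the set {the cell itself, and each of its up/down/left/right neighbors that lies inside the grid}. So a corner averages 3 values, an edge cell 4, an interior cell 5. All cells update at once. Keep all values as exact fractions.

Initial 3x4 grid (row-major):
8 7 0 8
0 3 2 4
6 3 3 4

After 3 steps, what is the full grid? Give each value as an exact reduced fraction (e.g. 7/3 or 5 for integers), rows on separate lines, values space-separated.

After step 1:
  5 9/2 17/4 4
  17/4 3 12/5 9/2
  3 15/4 3 11/3
After step 2:
  55/12 67/16 303/80 17/4
  61/16 179/50 343/100 437/120
  11/3 51/16 769/240 67/18
After step 3:
  151/36 9683/2400 3131/800 2803/720
  6257/1600 7279/2000 5293/1500 27079/7200
  32/9 8183/2400 24379/7200 7609/2160

Answer: 151/36 9683/2400 3131/800 2803/720
6257/1600 7279/2000 5293/1500 27079/7200
32/9 8183/2400 24379/7200 7609/2160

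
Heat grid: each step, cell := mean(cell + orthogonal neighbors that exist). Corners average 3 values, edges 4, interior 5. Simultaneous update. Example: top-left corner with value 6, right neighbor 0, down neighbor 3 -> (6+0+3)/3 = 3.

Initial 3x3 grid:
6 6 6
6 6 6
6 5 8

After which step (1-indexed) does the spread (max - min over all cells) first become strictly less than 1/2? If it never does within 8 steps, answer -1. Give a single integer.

Step 1: max=13/2, min=17/3, spread=5/6
Step 2: max=229/36, min=88/15, spread=89/180
  -> spread < 1/2 first at step 2
Step 3: max=44633/7200, min=1069/180, spread=1873/7200
Step 4: max=798781/129600, min=322597/54000, spread=122741/648000
Step 5: max=158606897/25920000, min=431879/72000, spread=3130457/25920000
Step 6: max=2848547029/466560000, min=292632637/48600000, spread=196368569/2332800000
Step 7: max=170450870063/27993600000, min=14067899849/2332800000, spread=523543/8957952
Step 8: max=10214980378861/1679616000000, min=140917568413/23328000000, spread=4410589/107495424

Answer: 2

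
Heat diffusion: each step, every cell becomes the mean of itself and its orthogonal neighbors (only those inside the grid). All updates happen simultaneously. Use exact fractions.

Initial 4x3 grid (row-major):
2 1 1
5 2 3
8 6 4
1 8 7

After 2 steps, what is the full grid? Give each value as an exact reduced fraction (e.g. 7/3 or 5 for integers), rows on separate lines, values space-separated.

Answer: 101/36 277/120 17/9
919/240 69/20 377/120
1231/240 49/10 583/120
97/18 231/40 101/18

Derivation:
After step 1:
  8/3 3/2 5/3
  17/4 17/5 5/2
  5 28/5 5
  17/3 11/2 19/3
After step 2:
  101/36 277/120 17/9
  919/240 69/20 377/120
  1231/240 49/10 583/120
  97/18 231/40 101/18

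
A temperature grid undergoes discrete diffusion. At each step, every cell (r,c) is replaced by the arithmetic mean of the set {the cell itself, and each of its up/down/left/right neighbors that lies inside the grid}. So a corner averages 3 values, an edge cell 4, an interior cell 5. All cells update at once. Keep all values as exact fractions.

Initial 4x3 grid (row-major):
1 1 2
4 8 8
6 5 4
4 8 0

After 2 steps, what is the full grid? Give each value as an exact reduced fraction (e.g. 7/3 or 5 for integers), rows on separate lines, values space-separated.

After step 1:
  2 3 11/3
  19/4 26/5 11/2
  19/4 31/5 17/4
  6 17/4 4
After step 2:
  13/4 52/15 73/18
  167/40 493/100 1117/240
  217/40 493/100 399/80
  5 409/80 25/6

Answer: 13/4 52/15 73/18
167/40 493/100 1117/240
217/40 493/100 399/80
5 409/80 25/6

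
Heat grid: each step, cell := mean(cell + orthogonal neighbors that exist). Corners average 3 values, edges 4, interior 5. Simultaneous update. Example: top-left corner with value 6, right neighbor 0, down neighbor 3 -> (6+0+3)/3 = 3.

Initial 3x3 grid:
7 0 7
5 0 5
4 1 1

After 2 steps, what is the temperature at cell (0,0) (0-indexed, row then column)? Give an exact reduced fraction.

Answer: 23/6

Derivation:
Step 1: cell (0,0) = 4
Step 2: cell (0,0) = 23/6
Full grid after step 2:
  23/6 137/40 43/12
  203/60 289/100 707/240
  53/18 281/120 85/36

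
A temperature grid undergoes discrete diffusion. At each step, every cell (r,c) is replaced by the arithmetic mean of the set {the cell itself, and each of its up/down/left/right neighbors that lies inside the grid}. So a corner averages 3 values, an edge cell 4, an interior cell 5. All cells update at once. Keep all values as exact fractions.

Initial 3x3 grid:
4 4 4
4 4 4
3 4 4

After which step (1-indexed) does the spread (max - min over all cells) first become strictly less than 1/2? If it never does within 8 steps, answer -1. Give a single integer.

Step 1: max=4, min=11/3, spread=1/3
  -> spread < 1/2 first at step 1
Step 2: max=4, min=67/18, spread=5/18
Step 3: max=4, min=823/216, spread=41/216
Step 4: max=1429/360, min=49709/12960, spread=347/2592
Step 5: max=14243/3600, min=3003463/777600, spread=2921/31104
Step 6: max=1702517/432000, min=180795461/46656000, spread=24611/373248
Step 7: max=38223259/9720000, min=10878717967/2799360000, spread=207329/4478976
Step 8: max=2034798401/518400000, min=653816447549/167961600000, spread=1746635/53747712

Answer: 1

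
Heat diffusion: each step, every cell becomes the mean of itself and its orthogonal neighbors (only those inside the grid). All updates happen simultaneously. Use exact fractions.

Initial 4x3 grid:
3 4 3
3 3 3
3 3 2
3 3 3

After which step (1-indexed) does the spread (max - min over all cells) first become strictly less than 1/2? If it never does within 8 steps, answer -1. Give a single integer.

Answer: 3

Derivation:
Step 1: max=10/3, min=8/3, spread=2/3
Step 2: max=787/240, min=329/120, spread=43/80
Step 3: max=6917/2160, min=3029/1080, spread=859/2160
  -> spread < 1/2 first at step 3
Step 4: max=81371/25920, min=18547/6480, spread=7183/25920
Step 5: max=4855729/1555200, min=559669/194400, spread=378377/1555200
Step 6: max=288635867/93312000, min=2119229/729000, spread=3474911/18662400
Step 7: max=17232461233/5598720000, min=1022528183/349920000, spread=174402061/1119744000
Step 8: max=1028606623187/335923200000, min=30841563491/10497600000, spread=1667063659/13436928000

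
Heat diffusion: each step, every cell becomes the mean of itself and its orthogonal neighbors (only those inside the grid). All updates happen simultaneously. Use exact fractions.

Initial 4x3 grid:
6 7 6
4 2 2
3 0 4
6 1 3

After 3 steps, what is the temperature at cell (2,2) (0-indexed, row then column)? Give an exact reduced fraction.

Answer: 4001/1440

Derivation:
Step 1: cell (2,2) = 9/4
Step 2: cell (2,2) = 125/48
Step 3: cell (2,2) = 4001/1440
Full grid after step 3:
  1949/432 2549/576 17/4
  277/72 1091/300 113/32
  2273/720 1153/400 4001/1440
  629/216 429/160 1109/432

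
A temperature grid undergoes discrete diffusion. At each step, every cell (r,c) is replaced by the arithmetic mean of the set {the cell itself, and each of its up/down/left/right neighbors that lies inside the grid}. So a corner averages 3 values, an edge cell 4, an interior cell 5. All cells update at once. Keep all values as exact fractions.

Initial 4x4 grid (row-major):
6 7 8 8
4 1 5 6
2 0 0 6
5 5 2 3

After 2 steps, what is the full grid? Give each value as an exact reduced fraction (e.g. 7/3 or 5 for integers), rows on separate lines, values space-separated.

Answer: 173/36 647/120 143/24 247/36
113/30 71/20 93/20 16/3
29/10 267/100 289/100 61/15
13/4 111/40 353/120 119/36

Derivation:
After step 1:
  17/3 11/2 7 22/3
  13/4 17/5 4 25/4
  11/4 8/5 13/5 15/4
  4 3 5/2 11/3
After step 2:
  173/36 647/120 143/24 247/36
  113/30 71/20 93/20 16/3
  29/10 267/100 289/100 61/15
  13/4 111/40 353/120 119/36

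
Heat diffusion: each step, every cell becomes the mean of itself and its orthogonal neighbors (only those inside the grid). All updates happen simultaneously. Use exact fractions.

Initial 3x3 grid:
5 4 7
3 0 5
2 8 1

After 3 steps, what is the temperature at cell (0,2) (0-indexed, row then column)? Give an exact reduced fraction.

Answer: 1849/432

Derivation:
Step 1: cell (0,2) = 16/3
Step 2: cell (0,2) = 151/36
Step 3: cell (0,2) = 1849/432
Full grid after step 3:
  277/72 2759/720 1849/432
  4933/1440 2351/600 1229/320
  1561/432 1119/320 425/108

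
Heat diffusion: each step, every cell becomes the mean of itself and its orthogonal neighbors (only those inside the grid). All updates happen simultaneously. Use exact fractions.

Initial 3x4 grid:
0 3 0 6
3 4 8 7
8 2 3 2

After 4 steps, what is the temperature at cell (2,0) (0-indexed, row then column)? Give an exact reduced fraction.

Step 1: cell (2,0) = 13/3
Step 2: cell (2,0) = 37/9
Step 3: cell (2,0) = 1687/432
Step 4: cell (2,0) = 489313/129600
Full grid after step 4:
  138971/43200 125243/36000 421999/108000 557953/129600
  3042437/864000 1328443/360000 1487443/360000 3767597/864000
  489313/129600 429229/108000 150833/36000 191051/43200

Answer: 489313/129600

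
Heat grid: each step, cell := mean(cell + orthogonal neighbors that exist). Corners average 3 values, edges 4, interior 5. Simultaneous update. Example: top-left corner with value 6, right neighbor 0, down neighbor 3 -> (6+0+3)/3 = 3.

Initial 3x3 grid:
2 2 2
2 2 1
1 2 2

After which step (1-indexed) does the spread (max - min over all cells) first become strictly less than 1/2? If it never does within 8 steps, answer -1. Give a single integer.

Step 1: max=2, min=5/3, spread=1/3
  -> spread < 1/2 first at step 1
Step 2: max=23/12, min=413/240, spread=47/240
Step 3: max=149/80, min=1859/1080, spread=61/432
Step 4: max=79567/43200, min=112963/64800, spread=511/5184
Step 5: max=4724149/2592000, min=6816911/3888000, spread=4309/62208
Step 6: max=93981901/51840000, min=411576367/233280000, spread=36295/746496
Step 7: max=16841550941/9331200000, min=24784556099/13996800000, spread=305773/8957952
Step 8: max=1007762070527/559872000000, min=1491518488603/839808000000, spread=2575951/107495424

Answer: 1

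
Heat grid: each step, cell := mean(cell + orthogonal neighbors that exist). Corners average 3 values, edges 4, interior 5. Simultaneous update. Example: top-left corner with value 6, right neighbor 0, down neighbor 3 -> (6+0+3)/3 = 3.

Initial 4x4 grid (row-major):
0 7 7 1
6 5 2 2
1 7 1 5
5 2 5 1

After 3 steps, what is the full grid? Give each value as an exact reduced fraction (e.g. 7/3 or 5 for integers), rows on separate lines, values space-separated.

Answer: 9419/2160 2987/720 14299/3600 7319/2160
5671/1440 25601/6000 21221/6000 23843/7200
29251/7200 21613/6000 4349/1200 21091/7200
7687/2160 13823/3600 11363/3600 1367/432

Derivation:
After step 1:
  13/3 19/4 17/4 10/3
  3 27/5 17/5 5/2
  19/4 16/5 4 9/4
  8/3 19/4 9/4 11/3
After step 2:
  145/36 281/60 59/15 121/36
  1049/240 79/20 391/100 689/240
  817/240 221/50 151/50 149/48
  73/18 193/60 11/3 49/18
After step 3:
  9419/2160 2987/720 14299/3600 7319/2160
  5671/1440 25601/6000 21221/6000 23843/7200
  29251/7200 21613/6000 4349/1200 21091/7200
  7687/2160 13823/3600 11363/3600 1367/432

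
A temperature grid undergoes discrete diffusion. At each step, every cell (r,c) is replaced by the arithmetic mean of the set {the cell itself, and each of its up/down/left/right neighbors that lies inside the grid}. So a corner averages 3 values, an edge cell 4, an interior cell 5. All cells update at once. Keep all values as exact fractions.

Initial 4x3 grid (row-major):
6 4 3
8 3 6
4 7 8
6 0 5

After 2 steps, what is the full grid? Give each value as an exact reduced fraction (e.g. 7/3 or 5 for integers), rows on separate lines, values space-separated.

After step 1:
  6 4 13/3
  21/4 28/5 5
  25/4 22/5 13/2
  10/3 9/2 13/3
After step 2:
  61/12 299/60 40/9
  231/40 97/20 643/120
  577/120 109/20 607/120
  169/36 497/120 46/9

Answer: 61/12 299/60 40/9
231/40 97/20 643/120
577/120 109/20 607/120
169/36 497/120 46/9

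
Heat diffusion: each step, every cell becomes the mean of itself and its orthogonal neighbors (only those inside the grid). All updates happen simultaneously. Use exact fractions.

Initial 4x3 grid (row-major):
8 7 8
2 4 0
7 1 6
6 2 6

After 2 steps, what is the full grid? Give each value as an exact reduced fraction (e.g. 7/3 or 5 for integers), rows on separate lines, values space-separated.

After step 1:
  17/3 27/4 5
  21/4 14/5 9/2
  4 4 13/4
  5 15/4 14/3
After step 2:
  53/9 1213/240 65/12
  1063/240 233/50 311/80
  73/16 89/25 197/48
  17/4 209/48 35/9

Answer: 53/9 1213/240 65/12
1063/240 233/50 311/80
73/16 89/25 197/48
17/4 209/48 35/9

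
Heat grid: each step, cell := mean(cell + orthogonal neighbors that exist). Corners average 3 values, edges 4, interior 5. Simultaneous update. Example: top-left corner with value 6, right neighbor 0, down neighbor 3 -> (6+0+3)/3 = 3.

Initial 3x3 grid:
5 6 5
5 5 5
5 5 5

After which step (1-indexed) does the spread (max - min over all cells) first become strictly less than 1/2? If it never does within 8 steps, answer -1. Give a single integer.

Answer: 1

Derivation:
Step 1: max=16/3, min=5, spread=1/3
  -> spread < 1/2 first at step 1
Step 2: max=1267/240, min=5, spread=67/240
Step 3: max=11237/2160, min=1007/200, spread=1807/10800
Step 4: max=4477963/864000, min=27361/5400, spread=33401/288000
Step 5: max=40109933/7776000, min=2743391/540000, spread=3025513/38880000
Step 6: max=16016926867/3110400000, min=146755949/28800000, spread=53531/995328
Step 7: max=959152925849/186624000000, min=39671116051/7776000000, spread=450953/11943936
Step 8: max=57496103560603/11197440000000, min=4766608610519/933120000000, spread=3799043/143327232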